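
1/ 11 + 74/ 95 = 909/ 1045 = 0.87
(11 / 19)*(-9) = -99 / 19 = -5.21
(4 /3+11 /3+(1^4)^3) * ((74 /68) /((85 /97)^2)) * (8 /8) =1044399 /122825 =8.50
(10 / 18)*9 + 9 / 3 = 8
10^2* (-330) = -33000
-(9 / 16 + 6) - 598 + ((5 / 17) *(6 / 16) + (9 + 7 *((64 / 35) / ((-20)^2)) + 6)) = -20040287 / 34000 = -589.42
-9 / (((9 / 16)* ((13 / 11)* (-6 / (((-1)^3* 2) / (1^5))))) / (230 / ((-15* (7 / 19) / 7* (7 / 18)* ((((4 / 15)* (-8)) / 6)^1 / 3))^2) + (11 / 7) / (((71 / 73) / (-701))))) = -211341720623 / 271362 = -778818.41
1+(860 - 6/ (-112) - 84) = 43515/ 56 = 777.05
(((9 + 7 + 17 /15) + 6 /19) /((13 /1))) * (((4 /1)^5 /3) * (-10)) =-10184704 /2223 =-4581.51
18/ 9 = 2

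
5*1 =5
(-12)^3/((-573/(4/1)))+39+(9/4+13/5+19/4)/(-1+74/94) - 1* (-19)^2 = -1695398/4775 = -355.06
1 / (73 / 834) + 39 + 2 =3827 / 73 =52.42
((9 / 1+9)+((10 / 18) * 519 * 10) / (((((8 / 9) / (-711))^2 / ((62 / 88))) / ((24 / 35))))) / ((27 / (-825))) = -3049997824975 / 112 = -27232123437.28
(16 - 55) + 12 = -27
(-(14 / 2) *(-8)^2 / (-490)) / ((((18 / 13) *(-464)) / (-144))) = 208 / 1015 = 0.20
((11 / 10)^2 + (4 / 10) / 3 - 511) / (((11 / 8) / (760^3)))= -5369449077760 / 33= -162710578113.94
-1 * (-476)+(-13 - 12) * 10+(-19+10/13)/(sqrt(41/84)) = 226 - 474 * sqrt(861)/533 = 199.91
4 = 4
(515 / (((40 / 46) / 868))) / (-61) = -514073 / 61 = -8427.43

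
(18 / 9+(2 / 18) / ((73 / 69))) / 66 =461 / 14454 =0.03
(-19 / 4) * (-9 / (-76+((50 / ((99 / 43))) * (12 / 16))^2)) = 186219 / 824569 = 0.23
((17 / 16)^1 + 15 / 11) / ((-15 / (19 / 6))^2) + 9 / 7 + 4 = 53826229 / 9979200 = 5.39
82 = 82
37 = 37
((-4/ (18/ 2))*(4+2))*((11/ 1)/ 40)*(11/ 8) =-121/ 120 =-1.01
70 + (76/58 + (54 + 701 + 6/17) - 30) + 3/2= 786989/986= 798.16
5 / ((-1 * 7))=-5 / 7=-0.71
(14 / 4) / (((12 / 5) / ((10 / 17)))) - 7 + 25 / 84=-1391 / 238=-5.84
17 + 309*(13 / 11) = 4204 / 11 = 382.18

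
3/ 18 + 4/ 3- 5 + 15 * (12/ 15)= 17/ 2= 8.50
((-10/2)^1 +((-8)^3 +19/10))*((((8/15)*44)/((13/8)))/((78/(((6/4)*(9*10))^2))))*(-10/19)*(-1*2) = -5874612480/3211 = -1829527.40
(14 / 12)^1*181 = 1267 / 6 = 211.17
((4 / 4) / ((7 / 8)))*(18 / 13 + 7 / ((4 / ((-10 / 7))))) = -116 / 91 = -1.27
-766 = -766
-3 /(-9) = 1 /3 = 0.33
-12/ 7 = -1.71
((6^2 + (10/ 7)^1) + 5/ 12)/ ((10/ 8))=3179/ 105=30.28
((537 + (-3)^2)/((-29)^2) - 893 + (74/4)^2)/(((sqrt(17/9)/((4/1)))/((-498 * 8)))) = 22117642128 * sqrt(17)/14297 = 6378497.22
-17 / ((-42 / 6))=17 / 7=2.43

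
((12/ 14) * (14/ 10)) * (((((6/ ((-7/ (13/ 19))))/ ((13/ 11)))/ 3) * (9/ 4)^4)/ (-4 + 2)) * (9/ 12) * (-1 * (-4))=649539/ 85120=7.63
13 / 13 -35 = -34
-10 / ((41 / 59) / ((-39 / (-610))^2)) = -89739 / 1525610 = -0.06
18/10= 9/5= 1.80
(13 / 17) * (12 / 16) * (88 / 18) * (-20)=-2860 / 51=-56.08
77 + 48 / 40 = 391 / 5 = 78.20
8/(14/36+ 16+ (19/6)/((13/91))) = 72/347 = 0.21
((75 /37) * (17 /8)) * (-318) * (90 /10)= -1824525 /148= -12327.87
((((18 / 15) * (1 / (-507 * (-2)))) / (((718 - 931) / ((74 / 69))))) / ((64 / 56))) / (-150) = 259 / 7451379000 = 0.00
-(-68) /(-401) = -68 /401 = -0.17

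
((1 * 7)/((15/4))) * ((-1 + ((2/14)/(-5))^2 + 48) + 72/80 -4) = 81.95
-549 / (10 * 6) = -183 / 20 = -9.15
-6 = -6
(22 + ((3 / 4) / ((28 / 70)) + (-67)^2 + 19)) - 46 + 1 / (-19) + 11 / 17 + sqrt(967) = sqrt(967) + 11593037 / 2584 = 4517.57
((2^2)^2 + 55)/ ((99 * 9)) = 71/ 891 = 0.08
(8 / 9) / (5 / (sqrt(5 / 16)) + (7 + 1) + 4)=1 / 6 - sqrt(5) / 18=0.04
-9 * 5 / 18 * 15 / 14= -75 / 28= -2.68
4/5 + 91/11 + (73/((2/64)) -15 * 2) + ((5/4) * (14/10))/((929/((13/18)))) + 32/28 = 59646940819/25751880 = 2316.22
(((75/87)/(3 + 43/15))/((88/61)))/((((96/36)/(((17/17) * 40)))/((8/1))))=343125/28072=12.22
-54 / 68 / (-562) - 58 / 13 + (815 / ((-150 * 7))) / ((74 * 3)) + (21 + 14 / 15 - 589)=-827332562963 / 1447574310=-571.53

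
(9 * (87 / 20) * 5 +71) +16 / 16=1071 / 4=267.75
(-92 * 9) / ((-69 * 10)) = 6 / 5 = 1.20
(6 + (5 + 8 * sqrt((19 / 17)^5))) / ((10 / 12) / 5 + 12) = 17328 * sqrt(323) / 358649 + 66 / 73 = 1.77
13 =13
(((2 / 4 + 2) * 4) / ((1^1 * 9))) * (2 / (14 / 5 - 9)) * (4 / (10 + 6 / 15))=-500 / 3627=-0.14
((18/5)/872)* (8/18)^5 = 256/3575745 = 0.00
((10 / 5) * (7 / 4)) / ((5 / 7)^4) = 16807 / 1250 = 13.45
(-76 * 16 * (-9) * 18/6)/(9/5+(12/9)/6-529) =-738720/11857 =-62.30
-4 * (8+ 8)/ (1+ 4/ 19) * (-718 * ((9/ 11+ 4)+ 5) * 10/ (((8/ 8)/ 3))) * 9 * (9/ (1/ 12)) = 2749598576640/ 253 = 10867978563.79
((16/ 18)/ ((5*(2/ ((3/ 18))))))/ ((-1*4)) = -1/ 270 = -0.00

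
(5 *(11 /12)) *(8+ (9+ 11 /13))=3190 /39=81.79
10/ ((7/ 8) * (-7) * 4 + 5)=-20/ 39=-0.51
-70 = -70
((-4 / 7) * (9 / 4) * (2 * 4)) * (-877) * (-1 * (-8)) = 505152 / 7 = 72164.57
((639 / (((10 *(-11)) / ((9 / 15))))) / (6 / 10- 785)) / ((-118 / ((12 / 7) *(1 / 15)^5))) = -71 / 835202156250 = -0.00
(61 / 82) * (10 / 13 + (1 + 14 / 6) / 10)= 2623 / 3198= 0.82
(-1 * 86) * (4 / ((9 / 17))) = -5848 / 9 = -649.78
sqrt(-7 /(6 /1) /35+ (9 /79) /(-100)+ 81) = 9.00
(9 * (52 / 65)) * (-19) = -684 / 5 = -136.80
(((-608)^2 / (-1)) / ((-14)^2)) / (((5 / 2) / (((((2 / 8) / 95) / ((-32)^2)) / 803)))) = -0.00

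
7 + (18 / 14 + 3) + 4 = 107 / 7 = 15.29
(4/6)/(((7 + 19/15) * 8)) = 5/496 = 0.01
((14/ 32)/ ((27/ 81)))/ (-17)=-21/ 272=-0.08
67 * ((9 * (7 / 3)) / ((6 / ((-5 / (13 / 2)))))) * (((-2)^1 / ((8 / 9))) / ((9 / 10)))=11725 / 26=450.96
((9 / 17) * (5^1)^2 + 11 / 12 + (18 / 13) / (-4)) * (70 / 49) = 183065 / 9282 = 19.72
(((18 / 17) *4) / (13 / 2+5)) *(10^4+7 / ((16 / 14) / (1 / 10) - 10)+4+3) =313416 / 85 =3687.25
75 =75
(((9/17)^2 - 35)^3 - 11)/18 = -2325.79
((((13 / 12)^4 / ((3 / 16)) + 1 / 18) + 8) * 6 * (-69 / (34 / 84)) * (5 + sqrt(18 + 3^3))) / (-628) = 48204205 / 384336 + 9640841 * sqrt(5) / 128112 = 293.69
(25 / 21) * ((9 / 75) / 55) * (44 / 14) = 2 / 245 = 0.01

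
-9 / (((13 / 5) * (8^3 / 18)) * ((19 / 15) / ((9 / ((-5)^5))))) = 2187 / 7904000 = 0.00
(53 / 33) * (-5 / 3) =-265 / 99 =-2.68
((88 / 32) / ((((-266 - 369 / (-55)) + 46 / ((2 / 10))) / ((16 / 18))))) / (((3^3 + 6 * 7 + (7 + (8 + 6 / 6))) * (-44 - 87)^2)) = -242 / 4229894763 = -0.00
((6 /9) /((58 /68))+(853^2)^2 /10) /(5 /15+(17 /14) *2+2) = 322413647845289 /29000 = 11117711994.67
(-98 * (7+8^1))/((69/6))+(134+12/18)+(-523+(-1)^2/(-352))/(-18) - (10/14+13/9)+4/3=11925227/340032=35.07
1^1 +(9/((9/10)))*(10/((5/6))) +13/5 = 618/5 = 123.60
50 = 50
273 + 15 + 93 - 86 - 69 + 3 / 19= 4297 / 19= 226.16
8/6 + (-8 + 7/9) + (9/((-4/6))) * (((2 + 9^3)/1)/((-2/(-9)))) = -1598909/36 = -44414.14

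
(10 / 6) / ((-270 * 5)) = -1 / 810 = -0.00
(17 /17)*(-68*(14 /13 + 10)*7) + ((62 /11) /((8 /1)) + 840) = -2535053 /572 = -4431.91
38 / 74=19 / 37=0.51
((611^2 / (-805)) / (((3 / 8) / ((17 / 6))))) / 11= -25385828 / 79695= -318.54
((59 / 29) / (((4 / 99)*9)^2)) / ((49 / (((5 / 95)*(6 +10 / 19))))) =221309 / 2051924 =0.11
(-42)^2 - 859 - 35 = 870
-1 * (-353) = 353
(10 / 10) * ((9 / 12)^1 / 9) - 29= -347 / 12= -28.92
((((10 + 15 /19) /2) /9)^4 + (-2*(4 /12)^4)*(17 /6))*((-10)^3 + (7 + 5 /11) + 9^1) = -8752822011619 /150486350256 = -58.16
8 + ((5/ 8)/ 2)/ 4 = 517/ 64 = 8.08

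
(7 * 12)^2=7056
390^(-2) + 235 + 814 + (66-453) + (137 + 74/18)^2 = 28164221809/1368900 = 20574.35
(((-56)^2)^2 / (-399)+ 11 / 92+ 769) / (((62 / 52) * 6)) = -1627861469 / 487692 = -3337.89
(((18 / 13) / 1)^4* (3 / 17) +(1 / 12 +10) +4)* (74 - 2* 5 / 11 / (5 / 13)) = 16909473133 / 16022721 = 1055.34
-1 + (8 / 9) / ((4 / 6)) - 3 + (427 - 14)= 1231 / 3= 410.33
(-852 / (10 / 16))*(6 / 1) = -8179.20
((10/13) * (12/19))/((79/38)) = 240/1027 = 0.23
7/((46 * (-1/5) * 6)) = -35/276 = -0.13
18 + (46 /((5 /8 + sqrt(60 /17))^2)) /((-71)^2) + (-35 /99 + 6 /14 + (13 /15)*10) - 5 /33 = 216691583423807 /8148193684785 - 1601536*sqrt(255) /11757855245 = 26.59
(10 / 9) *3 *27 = 90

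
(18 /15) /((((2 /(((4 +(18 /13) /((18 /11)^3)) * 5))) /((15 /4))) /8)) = 90895 /234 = 388.44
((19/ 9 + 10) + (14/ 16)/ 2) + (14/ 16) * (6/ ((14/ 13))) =2509/ 144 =17.42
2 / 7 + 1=1.29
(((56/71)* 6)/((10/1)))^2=28224/126025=0.22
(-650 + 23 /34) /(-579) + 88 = 584815 /6562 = 89.12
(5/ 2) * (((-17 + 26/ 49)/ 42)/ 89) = -1345/ 122108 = -0.01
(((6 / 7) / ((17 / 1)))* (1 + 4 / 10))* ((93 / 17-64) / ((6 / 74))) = -14726 / 289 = -50.96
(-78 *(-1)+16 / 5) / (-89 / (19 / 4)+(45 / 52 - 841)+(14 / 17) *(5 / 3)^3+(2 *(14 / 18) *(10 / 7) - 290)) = -184117752 / 2591336275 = -0.07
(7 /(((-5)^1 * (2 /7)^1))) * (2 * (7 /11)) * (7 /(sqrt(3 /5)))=-2401 * sqrt(15) /165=-56.36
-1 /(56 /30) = -15 /28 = -0.54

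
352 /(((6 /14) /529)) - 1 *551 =1301803 /3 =433934.33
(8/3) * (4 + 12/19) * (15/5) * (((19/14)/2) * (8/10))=704/35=20.11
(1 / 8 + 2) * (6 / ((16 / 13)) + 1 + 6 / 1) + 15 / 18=5005 / 192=26.07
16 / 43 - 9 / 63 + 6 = 1875 / 301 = 6.23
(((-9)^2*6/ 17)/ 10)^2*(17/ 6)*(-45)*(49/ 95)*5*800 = -694416240/ 323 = -2149895.48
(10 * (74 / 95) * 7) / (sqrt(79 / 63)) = 3108 * sqrt(553) / 1501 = 48.69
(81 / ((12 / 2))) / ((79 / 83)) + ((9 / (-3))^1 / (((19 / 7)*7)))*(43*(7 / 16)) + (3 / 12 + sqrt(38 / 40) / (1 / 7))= 7*sqrt(95) / 10 + 275299 / 24016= 18.29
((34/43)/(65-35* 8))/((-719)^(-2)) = -17576674/9245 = -1901.21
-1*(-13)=13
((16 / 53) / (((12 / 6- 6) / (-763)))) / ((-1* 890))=-1526 / 23585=-0.06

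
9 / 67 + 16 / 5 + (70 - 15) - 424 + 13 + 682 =329.33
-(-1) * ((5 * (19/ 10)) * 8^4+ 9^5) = 97961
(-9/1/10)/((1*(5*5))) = -9/250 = -0.04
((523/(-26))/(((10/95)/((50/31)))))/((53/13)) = -248425/3286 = -75.60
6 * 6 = 36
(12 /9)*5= 20 /3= 6.67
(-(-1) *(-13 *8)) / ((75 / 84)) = -2912 / 25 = -116.48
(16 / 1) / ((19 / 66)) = 1056 / 19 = 55.58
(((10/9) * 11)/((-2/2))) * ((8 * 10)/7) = -8800/63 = -139.68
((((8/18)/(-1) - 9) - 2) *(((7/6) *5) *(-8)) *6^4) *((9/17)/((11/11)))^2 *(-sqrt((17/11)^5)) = -56064960 *sqrt(187)/1331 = -576015.63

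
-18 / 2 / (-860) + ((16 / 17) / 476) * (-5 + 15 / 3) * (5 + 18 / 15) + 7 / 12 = 0.59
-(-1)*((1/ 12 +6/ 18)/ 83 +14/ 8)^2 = 190969/ 62001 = 3.08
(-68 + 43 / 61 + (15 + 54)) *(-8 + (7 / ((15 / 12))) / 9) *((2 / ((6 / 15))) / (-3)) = 34528 / 1647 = 20.96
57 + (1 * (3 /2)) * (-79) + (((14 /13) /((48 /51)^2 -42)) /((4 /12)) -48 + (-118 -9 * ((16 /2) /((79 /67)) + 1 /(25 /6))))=-88715028731 /305070350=-290.80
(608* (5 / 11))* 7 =21280 / 11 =1934.55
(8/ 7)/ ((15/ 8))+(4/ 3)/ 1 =68/ 35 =1.94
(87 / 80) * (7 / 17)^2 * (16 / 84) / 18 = 203 / 104040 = 0.00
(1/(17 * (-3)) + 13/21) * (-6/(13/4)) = -1712/1547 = -1.11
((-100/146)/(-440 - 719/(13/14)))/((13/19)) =475/576189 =0.00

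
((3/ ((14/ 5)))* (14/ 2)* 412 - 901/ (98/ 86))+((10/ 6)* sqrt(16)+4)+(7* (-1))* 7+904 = 465254/ 147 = 3164.99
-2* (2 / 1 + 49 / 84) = -31 / 6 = -5.17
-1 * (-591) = 591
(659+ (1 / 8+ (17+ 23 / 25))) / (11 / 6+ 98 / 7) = 42.76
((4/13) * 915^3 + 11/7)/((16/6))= 64349113929/728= 88391640.01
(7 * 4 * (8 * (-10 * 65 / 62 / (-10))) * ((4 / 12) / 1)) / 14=520 / 93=5.59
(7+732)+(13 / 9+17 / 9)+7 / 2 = 4475 / 6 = 745.83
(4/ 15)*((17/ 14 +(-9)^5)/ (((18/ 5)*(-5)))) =874.78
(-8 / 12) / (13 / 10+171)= -20 / 5169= -0.00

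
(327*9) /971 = 2943 /971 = 3.03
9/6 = 3/2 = 1.50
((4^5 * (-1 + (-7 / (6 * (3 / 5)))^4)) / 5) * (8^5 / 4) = 731722022912 / 32805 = 22305198.08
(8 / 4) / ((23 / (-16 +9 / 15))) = -154 / 115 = -1.34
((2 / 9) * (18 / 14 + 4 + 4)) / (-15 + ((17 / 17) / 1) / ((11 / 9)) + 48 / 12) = -715 / 3528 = -0.20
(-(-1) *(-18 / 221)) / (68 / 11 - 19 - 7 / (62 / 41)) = 12276 / 2629679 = 0.00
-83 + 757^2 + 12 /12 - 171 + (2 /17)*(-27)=572792.82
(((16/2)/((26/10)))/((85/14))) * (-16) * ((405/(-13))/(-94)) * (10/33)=-1209600/1485341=-0.81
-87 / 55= -1.58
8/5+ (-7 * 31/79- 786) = -310923/395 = -787.15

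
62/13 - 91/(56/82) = -6681/52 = -128.48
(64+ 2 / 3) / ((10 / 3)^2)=291 / 50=5.82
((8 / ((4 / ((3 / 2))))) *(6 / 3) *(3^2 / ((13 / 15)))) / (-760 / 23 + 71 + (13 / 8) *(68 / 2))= 14904 / 22295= 0.67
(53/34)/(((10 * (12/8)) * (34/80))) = 212/867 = 0.24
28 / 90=14 / 45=0.31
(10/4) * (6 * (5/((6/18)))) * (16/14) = 1800/7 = 257.14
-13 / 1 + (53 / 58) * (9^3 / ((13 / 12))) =226921 / 377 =601.91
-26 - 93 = -119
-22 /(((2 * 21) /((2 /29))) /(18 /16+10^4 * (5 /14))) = -2200693 /17052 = -129.06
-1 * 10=-10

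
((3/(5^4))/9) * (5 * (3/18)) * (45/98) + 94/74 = 230337/181300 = 1.27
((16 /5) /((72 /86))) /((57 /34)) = 5848 /2565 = 2.28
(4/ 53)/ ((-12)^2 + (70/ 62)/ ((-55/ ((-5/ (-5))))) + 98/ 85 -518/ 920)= 0.00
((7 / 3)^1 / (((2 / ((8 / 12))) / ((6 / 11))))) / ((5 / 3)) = 14 / 55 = 0.25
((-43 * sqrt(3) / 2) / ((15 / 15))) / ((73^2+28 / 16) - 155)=-0.01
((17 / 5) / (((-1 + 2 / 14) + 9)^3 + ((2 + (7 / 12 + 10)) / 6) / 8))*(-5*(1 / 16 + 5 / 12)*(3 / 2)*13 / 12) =-5230407 / 213445922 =-0.02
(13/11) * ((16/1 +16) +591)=8099/11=736.27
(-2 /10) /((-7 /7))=1 /5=0.20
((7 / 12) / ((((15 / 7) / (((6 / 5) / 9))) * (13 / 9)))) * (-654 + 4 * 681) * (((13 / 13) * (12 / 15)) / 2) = 6762 / 325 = 20.81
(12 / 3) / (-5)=-4 / 5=-0.80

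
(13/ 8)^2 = 169/ 64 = 2.64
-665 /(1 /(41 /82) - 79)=95 /11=8.64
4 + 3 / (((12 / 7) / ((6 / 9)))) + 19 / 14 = 137 / 21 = 6.52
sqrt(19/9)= 1.45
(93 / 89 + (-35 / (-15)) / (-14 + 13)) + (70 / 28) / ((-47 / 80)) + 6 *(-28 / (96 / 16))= -420940 / 12549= -33.54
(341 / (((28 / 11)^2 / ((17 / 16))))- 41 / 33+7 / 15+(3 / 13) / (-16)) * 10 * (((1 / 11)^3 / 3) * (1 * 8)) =1.10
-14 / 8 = -7 / 4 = -1.75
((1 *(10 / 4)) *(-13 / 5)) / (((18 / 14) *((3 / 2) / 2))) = -182 / 27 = -6.74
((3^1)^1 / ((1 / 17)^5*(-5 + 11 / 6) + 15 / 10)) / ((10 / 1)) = 12778713 / 63893470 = 0.20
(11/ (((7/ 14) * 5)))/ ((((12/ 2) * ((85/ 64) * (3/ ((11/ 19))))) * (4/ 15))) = 1936/ 4845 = 0.40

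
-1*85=-85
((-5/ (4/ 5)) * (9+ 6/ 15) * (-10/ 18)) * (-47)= -55225/ 36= -1534.03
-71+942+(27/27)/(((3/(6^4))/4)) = 2599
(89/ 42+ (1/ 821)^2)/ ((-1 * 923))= -59989691/ 26129873406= -0.00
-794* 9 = -7146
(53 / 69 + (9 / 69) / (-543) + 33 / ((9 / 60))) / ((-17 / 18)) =-16543020 / 70771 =-233.75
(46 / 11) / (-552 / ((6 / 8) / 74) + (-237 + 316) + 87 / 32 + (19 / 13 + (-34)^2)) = -832 / 10589425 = -0.00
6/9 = 2/3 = 0.67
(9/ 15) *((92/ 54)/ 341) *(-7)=-322/ 15345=-0.02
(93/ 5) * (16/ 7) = 1488/ 35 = 42.51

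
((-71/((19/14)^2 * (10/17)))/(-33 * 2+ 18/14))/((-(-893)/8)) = 6624016/730174845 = 0.01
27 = 27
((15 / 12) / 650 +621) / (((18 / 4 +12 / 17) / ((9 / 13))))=16468971 / 199420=82.58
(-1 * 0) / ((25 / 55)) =0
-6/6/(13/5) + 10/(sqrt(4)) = 4.62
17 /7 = 2.43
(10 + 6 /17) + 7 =295 /17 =17.35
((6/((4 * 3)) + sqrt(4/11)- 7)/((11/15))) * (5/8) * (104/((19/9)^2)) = -1026675/7942 + 157950 * sqrt(11)/43681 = -117.28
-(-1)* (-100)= -100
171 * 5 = 855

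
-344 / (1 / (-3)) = 1032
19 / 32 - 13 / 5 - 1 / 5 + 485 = 77247 / 160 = 482.79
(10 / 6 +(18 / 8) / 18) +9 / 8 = 2.92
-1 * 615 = -615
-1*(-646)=646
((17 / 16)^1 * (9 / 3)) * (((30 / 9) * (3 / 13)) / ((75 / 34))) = 289 / 260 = 1.11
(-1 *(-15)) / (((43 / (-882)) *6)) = -2205 / 43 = -51.28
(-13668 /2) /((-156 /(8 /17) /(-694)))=-185992 /13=-14307.08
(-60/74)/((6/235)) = -1175/37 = -31.76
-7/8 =-0.88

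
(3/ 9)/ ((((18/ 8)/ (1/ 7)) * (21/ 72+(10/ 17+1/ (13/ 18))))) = 7072/ 756693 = 0.01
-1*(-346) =346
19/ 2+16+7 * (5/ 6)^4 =37423/ 1296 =28.88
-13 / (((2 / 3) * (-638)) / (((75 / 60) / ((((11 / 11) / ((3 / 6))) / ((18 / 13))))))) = 135 / 5104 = 0.03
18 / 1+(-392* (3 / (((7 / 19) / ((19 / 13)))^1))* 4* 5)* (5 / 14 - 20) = 1832787.23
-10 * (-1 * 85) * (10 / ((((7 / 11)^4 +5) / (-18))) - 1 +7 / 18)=-3419019175 / 113409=-30147.69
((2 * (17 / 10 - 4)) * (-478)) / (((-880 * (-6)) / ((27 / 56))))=0.20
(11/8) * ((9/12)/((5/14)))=2.89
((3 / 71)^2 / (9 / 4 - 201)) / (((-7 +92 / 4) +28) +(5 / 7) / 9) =-756 / 3709697105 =-0.00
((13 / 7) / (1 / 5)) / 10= 0.93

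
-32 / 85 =-0.38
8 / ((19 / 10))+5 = 175 / 19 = 9.21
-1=-1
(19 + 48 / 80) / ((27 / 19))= 1862 / 135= 13.79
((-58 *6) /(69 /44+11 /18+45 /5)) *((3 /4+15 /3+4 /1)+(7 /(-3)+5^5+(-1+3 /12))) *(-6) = 2589412320 /4427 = 584913.56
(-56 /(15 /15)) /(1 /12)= -672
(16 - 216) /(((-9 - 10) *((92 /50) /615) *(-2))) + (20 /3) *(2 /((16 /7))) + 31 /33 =-16847387 /9614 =-1752.38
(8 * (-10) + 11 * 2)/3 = -58/3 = -19.33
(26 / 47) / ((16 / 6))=39 / 188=0.21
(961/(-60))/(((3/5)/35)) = -33635/36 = -934.31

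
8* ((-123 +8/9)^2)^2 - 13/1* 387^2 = 11657491797491/6561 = 1776785824.95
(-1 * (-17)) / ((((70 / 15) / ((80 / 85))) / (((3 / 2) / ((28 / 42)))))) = 54 / 7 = 7.71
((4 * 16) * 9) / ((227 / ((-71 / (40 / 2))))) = -10224 / 1135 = -9.01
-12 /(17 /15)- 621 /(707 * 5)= -646857 /60095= -10.76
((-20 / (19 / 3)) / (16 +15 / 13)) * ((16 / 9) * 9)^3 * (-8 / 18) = 4259840 / 12711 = 335.13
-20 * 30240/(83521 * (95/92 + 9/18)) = -18547200/3925487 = -4.72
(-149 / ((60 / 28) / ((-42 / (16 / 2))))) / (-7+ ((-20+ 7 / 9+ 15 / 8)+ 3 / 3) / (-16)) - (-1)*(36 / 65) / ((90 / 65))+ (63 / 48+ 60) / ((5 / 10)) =17069423 / 275480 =61.96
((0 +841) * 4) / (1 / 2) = 6728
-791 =-791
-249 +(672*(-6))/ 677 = -254.96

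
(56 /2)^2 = 784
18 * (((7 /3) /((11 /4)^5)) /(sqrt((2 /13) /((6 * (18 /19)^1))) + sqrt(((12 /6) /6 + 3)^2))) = 100638720 /1253137831-129024 * sqrt(1482) /1253137831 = 0.08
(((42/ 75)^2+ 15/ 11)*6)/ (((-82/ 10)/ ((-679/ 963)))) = 15659098/ 18096375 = 0.87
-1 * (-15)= 15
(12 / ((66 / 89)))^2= 31684 / 121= 261.85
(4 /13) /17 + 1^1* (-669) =-147845 /221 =-668.98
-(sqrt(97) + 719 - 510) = -209 - sqrt(97) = -218.85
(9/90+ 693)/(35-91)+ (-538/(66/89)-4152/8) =-23226803/18480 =-1256.86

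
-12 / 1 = -12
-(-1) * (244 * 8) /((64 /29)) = 1769 /2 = 884.50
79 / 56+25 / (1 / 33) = 826.41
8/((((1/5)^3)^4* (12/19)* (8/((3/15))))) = 927734375/12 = 77311197.92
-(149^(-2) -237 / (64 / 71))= 262.92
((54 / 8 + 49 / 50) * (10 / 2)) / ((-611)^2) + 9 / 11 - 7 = -507708057 / 82130620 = -6.18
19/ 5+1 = 24/ 5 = 4.80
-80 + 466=386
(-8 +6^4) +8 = 1296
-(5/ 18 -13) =229/ 18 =12.72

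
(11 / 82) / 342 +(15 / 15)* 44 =1233947 / 28044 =44.00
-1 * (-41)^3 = 68921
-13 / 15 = -0.87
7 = 7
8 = 8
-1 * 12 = -12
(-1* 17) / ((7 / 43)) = -731 / 7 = -104.43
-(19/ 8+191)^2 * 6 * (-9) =64616643/ 32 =2019270.09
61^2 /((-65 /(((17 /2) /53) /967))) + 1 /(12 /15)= 16530061 /13325260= 1.24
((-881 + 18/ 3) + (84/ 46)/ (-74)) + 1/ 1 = -743795/ 851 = -874.02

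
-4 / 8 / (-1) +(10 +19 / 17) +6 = 599 / 34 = 17.62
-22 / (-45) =22 / 45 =0.49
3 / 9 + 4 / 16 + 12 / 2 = 79 / 12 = 6.58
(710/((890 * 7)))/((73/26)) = 1846/45479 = 0.04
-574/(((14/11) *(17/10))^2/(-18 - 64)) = 20340100/2023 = 10054.42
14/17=0.82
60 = 60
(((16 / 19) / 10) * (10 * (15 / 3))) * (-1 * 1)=-80 / 19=-4.21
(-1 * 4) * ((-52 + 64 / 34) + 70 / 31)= 100888 / 527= 191.44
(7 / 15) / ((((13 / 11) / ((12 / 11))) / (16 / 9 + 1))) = 140 / 117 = 1.20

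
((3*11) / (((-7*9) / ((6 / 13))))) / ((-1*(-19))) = -22 / 1729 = -0.01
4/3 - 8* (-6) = 148/3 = 49.33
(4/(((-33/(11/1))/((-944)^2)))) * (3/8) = -445568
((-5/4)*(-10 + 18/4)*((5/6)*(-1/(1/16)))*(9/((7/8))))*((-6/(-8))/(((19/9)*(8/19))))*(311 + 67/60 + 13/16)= -15932565/64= -248946.33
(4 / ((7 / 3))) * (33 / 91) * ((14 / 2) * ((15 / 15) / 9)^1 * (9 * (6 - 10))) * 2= -3168 / 91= -34.81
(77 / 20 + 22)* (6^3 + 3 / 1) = 113223 / 20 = 5661.15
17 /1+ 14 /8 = 75 /4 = 18.75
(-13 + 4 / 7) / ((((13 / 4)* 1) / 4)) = -15.30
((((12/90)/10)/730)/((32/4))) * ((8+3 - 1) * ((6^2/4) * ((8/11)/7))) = 3/140525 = 0.00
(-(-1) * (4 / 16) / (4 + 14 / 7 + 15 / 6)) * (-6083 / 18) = -6083 / 612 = -9.94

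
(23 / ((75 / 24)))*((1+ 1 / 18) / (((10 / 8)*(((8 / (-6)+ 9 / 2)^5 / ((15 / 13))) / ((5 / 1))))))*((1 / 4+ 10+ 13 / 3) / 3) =927360 / 1694173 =0.55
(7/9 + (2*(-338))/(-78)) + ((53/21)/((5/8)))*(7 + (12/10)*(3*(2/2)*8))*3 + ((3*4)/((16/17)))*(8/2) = 778264/1575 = 494.14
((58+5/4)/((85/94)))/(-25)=-11139/4250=-2.62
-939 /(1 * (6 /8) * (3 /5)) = -6260 /3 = -2086.67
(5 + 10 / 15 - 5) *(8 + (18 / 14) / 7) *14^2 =3208 / 3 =1069.33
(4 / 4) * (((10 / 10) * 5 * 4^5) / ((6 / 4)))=10240 / 3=3413.33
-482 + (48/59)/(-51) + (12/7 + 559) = 552541/7021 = 78.70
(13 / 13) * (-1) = -1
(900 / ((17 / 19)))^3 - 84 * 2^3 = 5000207698464 / 4913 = 1017750396.59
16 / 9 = 1.78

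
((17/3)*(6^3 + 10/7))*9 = 77622/7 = 11088.86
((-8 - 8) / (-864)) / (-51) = -1 / 2754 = -0.00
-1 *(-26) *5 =130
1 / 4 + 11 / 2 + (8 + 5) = 75 / 4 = 18.75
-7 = -7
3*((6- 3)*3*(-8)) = -216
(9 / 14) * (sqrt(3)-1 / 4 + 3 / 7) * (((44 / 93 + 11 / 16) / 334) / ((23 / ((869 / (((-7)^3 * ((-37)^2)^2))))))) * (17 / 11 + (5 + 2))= -19237053 * sqrt(3) / 17145692699482592-96185265 / 480079395585512576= -0.00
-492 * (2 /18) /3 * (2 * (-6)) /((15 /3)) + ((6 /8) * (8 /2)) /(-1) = 611 /15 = 40.73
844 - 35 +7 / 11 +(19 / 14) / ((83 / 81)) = 10365701 / 12782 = 810.96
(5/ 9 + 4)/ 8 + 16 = 1193/ 72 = 16.57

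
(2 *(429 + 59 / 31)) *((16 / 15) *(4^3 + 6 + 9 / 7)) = 213300544 / 3255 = 65530.12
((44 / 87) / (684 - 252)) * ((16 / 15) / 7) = 44 / 246645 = 0.00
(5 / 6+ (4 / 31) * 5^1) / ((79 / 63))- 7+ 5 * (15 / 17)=-117337 / 83266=-1.41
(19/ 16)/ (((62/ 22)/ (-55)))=-23.18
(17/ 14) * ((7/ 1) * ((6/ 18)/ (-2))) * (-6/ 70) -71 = -9923/ 140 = -70.88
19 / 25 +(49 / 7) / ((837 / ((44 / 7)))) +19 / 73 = 1638794 / 1527525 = 1.07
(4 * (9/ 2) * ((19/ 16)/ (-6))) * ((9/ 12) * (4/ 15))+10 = 743/ 80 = 9.29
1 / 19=0.05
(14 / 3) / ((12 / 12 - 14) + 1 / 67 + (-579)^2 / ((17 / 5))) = 15946 / 336872835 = 0.00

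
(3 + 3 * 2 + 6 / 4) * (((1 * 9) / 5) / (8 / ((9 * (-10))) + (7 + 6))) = 243 / 166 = 1.46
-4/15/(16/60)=-1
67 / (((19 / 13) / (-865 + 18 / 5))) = -3751397 / 95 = -39488.39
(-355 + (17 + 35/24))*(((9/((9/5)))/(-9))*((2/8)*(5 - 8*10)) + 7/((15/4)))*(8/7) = -5952749/1260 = -4724.40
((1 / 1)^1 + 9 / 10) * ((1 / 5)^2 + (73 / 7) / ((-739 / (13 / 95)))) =46771 / 646625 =0.07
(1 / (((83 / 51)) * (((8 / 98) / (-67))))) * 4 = -167433 / 83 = -2017.27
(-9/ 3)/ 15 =-1/ 5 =-0.20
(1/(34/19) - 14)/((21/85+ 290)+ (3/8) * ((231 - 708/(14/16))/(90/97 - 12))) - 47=-24837575821/527971723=-47.04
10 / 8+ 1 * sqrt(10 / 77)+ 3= sqrt(770) / 77+ 17 / 4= 4.61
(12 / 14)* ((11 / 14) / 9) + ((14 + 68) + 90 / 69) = 83.38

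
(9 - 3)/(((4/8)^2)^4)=1536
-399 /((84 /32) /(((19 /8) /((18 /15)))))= -1805 /6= -300.83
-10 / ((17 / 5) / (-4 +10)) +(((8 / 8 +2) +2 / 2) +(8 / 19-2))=-4918 / 323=-15.23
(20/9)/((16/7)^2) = 245/576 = 0.43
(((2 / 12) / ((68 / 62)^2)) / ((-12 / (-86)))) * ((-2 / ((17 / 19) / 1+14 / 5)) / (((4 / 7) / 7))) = -192358565 / 29214432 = -6.58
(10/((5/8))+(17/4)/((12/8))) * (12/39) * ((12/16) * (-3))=-339/26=-13.04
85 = 85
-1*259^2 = -67081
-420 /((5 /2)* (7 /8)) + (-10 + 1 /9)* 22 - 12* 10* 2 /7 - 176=-39050 /63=-619.84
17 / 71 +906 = 906.24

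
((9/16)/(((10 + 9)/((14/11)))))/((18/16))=7/209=0.03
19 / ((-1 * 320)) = -19 / 320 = -0.06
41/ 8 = 5.12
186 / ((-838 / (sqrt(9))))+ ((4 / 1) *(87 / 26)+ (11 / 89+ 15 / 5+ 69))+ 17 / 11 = 460672675 / 5332613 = 86.39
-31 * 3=-93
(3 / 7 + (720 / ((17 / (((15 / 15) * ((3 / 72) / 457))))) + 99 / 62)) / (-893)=-6841971 / 3010969178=-0.00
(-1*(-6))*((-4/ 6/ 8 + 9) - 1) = 95/ 2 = 47.50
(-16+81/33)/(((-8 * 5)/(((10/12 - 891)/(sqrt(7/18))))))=-113687 * sqrt(14)/880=-483.38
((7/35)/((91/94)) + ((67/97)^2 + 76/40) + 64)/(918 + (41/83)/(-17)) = 804414208433/11090236532830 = 0.07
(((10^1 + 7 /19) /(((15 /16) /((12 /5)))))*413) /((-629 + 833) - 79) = 5207104 /59375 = 87.70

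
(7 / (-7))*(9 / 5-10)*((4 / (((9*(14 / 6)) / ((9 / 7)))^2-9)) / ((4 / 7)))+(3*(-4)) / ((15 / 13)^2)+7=-12463 / 6960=-1.79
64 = 64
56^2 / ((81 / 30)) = 31360 / 27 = 1161.48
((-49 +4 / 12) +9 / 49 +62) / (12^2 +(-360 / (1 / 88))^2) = 1987 / 147532513968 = 0.00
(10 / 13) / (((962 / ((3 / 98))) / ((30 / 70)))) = 45 / 4289558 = 0.00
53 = 53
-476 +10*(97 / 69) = -31874 / 69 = -461.94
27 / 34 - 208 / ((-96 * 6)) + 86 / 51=1739 / 612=2.84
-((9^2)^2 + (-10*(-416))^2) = -17312161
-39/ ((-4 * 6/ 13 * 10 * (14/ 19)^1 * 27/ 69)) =73853/ 10080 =7.33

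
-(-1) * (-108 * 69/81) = -92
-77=-77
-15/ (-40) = 0.38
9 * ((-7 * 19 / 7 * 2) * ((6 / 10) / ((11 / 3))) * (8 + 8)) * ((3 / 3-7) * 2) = 590976 / 55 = 10745.02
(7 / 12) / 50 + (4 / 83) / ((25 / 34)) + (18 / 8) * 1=23179 / 9960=2.33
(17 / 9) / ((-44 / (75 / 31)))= -0.10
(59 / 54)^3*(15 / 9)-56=-25427057 / 472392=-53.83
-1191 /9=-397 /3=-132.33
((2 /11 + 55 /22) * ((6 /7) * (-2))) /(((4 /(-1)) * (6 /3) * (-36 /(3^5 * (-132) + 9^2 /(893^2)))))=71864736597 /140351024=512.04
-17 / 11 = -1.55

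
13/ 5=2.60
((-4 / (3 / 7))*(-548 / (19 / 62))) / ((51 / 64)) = 60884992 / 2907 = 20944.27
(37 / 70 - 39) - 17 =-3883 / 70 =-55.47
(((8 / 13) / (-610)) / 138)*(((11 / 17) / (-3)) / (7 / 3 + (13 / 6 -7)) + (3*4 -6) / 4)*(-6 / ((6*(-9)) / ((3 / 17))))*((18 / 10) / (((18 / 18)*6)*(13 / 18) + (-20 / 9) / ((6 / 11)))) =-7281 / 4612187125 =-0.00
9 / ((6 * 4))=3 / 8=0.38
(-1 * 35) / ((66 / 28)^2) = -6860 / 1089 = -6.30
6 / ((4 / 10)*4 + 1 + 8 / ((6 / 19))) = 90 / 419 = 0.21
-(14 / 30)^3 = -0.10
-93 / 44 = -2.11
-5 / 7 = -0.71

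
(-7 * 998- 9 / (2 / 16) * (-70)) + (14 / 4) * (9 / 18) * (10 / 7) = -3887 / 2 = -1943.50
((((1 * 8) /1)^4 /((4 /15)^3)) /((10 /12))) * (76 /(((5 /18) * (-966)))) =-11819520 /161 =-73413.17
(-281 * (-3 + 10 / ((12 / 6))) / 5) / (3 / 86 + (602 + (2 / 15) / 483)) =-70033068 / 375110047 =-0.19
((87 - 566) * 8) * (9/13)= -34488/13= -2652.92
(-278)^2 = 77284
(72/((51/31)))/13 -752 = -165448/221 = -748.63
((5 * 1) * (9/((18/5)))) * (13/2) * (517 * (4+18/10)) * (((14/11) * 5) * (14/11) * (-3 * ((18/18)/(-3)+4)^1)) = -21705775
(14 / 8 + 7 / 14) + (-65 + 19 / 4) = -58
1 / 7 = 0.14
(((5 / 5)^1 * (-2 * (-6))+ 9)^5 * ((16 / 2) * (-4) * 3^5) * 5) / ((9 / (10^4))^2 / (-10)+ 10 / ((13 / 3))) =-688089336480000000000 / 9999999649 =-68808936063.19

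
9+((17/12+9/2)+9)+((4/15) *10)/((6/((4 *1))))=925/36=25.69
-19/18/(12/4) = -19/54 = -0.35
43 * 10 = 430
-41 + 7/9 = -362/9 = -40.22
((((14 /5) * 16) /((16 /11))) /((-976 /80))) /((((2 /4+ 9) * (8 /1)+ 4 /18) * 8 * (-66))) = 3 /47824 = 0.00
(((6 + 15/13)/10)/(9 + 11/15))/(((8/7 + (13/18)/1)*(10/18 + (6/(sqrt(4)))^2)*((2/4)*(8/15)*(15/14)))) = 1107351/76717160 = 0.01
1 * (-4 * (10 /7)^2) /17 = -400 /833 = -0.48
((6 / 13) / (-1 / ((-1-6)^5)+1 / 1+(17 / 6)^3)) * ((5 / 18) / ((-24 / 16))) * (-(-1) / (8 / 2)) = -1008420 / 1120643147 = -0.00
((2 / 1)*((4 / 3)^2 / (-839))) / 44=-8 / 83061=-0.00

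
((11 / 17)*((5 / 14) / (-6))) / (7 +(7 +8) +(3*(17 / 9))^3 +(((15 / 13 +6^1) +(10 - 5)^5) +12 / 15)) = -32175 / 2787593564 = -0.00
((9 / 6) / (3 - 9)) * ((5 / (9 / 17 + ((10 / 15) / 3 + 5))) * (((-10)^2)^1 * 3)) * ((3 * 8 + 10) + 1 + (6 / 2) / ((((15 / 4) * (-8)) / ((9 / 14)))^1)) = -11224845 / 4928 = -2277.77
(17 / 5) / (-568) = -17 / 2840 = -0.01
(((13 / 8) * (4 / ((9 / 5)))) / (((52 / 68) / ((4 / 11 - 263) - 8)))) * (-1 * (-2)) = -2556.01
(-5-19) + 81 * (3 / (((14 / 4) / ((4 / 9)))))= 48 / 7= 6.86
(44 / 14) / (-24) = -11 / 84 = -0.13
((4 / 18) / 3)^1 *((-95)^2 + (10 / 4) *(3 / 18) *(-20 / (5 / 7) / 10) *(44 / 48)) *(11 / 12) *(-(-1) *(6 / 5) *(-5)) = -3676.42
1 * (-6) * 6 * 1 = -36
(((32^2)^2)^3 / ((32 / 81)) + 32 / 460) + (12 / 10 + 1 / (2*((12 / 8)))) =1006824732694948086313 / 345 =2918332558536081409.60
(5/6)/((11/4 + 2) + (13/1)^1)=10/213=0.05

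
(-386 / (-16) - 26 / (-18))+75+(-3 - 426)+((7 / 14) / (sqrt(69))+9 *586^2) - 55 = sqrt(69) / 138+222493001 / 72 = 3090180.63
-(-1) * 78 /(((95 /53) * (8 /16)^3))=348.13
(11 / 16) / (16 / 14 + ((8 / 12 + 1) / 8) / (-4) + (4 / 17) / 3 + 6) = 0.10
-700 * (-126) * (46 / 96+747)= 131855325 / 2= 65927662.50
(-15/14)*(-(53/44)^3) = 2233155/1192576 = 1.87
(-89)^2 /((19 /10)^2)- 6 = 789934 /361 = 2188.18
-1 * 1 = -1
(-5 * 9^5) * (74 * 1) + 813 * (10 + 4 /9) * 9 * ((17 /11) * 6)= -232534386 /11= -21139489.64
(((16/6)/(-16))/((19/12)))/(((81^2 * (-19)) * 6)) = 1/7105563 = 0.00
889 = 889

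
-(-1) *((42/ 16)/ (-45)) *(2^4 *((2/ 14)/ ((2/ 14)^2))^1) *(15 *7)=-686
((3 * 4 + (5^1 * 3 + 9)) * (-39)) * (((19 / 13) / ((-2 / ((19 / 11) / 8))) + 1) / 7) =-52029 / 308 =-168.93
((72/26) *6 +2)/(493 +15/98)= 23716/628277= 0.04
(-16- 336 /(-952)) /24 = -133 /204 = -0.65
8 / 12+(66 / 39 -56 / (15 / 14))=-3244 / 65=-49.91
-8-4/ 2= -10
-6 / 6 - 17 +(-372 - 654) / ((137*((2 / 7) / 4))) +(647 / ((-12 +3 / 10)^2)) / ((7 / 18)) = -161461210 / 1458639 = -110.69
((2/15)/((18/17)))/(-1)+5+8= 1738/135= 12.87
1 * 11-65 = -54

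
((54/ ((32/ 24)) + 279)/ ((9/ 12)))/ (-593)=-426/ 593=-0.72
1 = 1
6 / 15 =2 / 5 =0.40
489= 489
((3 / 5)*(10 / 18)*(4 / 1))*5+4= 32 / 3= 10.67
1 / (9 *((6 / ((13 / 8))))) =0.03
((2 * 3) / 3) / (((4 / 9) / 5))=45 / 2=22.50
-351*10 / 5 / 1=-702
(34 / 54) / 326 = 17 / 8802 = 0.00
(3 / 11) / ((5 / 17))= 51 / 55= 0.93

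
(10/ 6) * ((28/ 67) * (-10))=-1400/ 201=-6.97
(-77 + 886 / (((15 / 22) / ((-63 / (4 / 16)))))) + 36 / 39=-21290209 / 65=-327541.68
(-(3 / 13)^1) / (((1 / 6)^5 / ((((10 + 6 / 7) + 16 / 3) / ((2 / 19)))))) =-276005.27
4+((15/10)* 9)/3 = 17/2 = 8.50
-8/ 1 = -8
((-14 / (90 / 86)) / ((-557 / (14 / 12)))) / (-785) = -0.00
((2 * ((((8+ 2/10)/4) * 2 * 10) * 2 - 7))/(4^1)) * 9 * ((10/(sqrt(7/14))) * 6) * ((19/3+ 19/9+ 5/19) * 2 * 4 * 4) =107208000 * sqrt(2)/19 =7979737.24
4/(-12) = -1/3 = -0.33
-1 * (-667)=667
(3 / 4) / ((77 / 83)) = 249 / 308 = 0.81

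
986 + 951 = 1937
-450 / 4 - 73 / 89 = -20171 / 178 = -113.32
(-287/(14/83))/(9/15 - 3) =17015/24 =708.96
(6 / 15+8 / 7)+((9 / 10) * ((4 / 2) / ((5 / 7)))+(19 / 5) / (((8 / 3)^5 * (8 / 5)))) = 187192359 / 45875200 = 4.08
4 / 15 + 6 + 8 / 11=1154 / 165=6.99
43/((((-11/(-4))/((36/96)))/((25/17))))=3225/374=8.62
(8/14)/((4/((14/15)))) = 2/15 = 0.13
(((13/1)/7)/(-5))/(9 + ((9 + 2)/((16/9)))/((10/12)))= -104/4599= -0.02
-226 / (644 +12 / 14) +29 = 64662 / 2257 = 28.65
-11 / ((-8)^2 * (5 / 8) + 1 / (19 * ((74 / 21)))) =-15466 / 56261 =-0.27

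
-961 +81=-880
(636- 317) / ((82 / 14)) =2233 / 41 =54.46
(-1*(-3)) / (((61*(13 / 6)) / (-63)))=-1134 / 793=-1.43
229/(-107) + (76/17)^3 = 45845355/525691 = 87.21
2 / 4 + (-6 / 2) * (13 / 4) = -37 / 4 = -9.25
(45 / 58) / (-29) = -45 / 1682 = -0.03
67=67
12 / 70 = 6 / 35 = 0.17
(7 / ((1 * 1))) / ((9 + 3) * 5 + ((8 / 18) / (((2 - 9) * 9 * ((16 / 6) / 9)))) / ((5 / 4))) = 735 / 6298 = 0.12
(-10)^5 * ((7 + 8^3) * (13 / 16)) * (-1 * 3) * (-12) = -1518075000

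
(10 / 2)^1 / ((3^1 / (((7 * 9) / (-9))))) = -35 / 3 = -11.67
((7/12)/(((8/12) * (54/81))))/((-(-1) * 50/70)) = 147/80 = 1.84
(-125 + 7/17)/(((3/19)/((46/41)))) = -617044/697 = -885.29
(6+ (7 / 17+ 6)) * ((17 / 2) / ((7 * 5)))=211 / 70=3.01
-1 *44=-44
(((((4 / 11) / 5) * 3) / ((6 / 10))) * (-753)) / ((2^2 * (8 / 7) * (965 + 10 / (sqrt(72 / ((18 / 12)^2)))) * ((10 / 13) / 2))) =-13224939 / 81947525 + 68523 * sqrt(2) / 327790100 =-0.16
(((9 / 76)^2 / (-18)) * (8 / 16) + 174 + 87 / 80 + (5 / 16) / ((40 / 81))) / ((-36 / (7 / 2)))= -94729439 / 5544960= -17.08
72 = 72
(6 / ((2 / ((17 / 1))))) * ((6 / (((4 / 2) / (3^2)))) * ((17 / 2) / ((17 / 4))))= 2754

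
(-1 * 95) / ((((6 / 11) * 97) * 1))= -1045 / 582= -1.80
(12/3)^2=16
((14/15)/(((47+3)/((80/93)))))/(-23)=-112/160425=-0.00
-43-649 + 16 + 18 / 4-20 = -691.50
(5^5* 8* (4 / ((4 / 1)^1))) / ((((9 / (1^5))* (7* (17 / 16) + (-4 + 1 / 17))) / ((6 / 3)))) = 13600000 / 8559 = 1588.97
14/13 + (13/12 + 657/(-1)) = -654.84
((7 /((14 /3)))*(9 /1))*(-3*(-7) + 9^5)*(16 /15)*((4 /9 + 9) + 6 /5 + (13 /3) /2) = 54486168 /5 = 10897233.60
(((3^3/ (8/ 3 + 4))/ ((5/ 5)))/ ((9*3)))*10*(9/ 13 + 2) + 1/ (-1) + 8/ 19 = 1709/ 494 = 3.46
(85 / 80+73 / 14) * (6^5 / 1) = 341658 / 7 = 48808.29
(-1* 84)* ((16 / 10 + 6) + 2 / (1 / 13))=-14112 / 5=-2822.40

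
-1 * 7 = -7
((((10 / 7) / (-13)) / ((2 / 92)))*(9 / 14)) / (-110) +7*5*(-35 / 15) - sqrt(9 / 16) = -6927439 / 84084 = -82.39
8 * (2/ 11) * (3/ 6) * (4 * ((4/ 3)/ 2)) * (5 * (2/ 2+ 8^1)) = 960/ 11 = 87.27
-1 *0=0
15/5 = 3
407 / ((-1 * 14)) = -407 / 14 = -29.07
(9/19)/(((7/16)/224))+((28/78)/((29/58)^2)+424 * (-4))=-1075960/741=-1452.04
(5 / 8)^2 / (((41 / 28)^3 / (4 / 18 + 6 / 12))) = 111475 / 1240578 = 0.09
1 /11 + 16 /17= 193 /187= 1.03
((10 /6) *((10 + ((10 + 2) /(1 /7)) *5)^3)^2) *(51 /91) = 537315859165000000 /91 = 5904569880934065.93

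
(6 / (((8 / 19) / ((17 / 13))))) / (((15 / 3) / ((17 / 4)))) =16473 / 1040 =15.84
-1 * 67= -67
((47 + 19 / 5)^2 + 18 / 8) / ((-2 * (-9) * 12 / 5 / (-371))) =-95825219 / 4320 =-22181.76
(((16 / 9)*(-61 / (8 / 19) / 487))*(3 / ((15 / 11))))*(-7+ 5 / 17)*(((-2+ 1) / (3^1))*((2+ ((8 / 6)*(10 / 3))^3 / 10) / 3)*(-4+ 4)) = 0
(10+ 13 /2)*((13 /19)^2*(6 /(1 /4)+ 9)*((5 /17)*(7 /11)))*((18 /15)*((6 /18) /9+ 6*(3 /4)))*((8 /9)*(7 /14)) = 6376370 /55233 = 115.44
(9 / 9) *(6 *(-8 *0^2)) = 0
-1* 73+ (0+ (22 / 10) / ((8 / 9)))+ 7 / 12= -8393 / 120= -69.94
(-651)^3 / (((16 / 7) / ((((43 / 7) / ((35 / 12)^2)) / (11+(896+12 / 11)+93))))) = -23969034243 / 275300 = -87065.14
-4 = -4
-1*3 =-3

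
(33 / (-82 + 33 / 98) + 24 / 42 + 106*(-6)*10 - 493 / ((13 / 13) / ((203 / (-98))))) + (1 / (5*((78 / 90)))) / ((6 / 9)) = -3887719532 / 728273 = -5338.27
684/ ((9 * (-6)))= -38/ 3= -12.67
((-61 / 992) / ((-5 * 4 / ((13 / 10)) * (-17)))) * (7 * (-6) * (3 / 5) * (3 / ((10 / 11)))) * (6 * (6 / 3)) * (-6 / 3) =-4945941 / 10540000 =-0.47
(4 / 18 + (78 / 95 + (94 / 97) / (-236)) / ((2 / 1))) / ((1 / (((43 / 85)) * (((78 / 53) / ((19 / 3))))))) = 6900512333 / 93073435150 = 0.07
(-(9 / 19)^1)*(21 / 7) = -27 / 19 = -1.42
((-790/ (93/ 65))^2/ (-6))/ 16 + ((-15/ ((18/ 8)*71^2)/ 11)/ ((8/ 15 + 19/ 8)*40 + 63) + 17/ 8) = -4913170908887777/ 1548134916372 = -3173.61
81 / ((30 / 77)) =2079 / 10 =207.90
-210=-210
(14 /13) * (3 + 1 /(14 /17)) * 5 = 295 /13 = 22.69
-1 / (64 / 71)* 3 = -213 / 64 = -3.33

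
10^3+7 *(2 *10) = 1140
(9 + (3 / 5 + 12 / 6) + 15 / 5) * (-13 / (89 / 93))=-88257 / 445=-198.33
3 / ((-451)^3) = -3 / 91733851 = -0.00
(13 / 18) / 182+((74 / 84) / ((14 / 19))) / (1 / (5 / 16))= 10657 / 28224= 0.38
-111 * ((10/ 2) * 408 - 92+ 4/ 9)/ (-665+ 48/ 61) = 325.61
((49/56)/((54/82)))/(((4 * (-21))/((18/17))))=-0.02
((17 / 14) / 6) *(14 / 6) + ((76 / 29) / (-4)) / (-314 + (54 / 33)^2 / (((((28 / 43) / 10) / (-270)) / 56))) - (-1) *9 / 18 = 38199969337 / 39291354468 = 0.97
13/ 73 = 0.18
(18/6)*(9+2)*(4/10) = 66/5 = 13.20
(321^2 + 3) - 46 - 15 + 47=103030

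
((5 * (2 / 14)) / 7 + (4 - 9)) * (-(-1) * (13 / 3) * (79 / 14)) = -41080 / 343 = -119.77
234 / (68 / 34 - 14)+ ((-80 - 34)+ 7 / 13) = -3457 / 26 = -132.96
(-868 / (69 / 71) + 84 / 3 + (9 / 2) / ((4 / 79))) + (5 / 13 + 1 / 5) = -27832109 / 35880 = -775.70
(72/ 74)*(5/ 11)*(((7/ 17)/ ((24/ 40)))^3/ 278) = 428750/ 833829447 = 0.00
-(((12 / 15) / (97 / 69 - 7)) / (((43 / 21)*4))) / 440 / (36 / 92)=3703 / 36515600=0.00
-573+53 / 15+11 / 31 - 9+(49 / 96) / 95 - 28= -171358417 / 282720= -606.11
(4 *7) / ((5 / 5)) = 28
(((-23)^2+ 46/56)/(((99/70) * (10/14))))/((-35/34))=-16813/33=-509.48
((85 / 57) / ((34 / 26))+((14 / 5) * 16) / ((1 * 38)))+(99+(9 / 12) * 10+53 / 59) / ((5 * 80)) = 6962201 / 2690400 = 2.59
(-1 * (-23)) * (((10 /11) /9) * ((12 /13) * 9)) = 19.30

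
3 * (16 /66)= 8 /11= 0.73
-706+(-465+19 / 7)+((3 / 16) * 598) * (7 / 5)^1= -283167 / 280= -1011.31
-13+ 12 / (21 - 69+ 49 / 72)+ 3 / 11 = -486484 / 37477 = -12.98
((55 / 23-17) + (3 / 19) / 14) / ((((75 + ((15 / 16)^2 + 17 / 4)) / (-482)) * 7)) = 5509884672 / 439244869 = 12.54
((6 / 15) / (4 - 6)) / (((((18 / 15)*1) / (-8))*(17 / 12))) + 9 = 169 / 17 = 9.94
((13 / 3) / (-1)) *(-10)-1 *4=118 / 3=39.33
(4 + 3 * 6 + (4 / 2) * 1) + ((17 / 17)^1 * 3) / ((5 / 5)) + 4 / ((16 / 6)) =57 / 2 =28.50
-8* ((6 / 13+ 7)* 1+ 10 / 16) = -841 / 13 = -64.69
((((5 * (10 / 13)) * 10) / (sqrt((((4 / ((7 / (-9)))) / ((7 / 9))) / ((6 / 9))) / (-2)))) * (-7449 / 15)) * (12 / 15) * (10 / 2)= -534800 * sqrt(3) / 27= -34307.44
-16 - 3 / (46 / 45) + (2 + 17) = 3 / 46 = 0.07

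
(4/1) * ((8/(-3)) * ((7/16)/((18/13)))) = -91/27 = -3.37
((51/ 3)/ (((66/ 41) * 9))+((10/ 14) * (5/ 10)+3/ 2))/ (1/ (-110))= -63005/ 189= -333.36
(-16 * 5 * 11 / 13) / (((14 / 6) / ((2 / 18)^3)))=-880 / 22113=-0.04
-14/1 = -14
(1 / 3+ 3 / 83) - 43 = -10615 / 249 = -42.63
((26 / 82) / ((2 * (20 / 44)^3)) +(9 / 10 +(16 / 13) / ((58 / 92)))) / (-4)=-2193132 / 1932125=-1.14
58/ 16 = 29/ 8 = 3.62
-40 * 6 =-240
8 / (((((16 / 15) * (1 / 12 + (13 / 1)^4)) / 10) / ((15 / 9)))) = 1500 / 342733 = 0.00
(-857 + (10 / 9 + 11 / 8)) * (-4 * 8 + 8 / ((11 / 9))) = 2153375 / 99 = 21751.26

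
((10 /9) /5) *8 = 16 /9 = 1.78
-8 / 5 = -1.60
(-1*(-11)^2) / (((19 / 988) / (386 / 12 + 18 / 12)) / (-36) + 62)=-7625904 / 3907487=-1.95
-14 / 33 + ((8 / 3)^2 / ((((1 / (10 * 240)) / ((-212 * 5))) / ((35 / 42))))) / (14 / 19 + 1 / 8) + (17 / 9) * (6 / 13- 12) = -2949144226076 / 168597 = -17492269.89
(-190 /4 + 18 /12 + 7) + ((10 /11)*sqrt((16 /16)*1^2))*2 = -409 /11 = -37.18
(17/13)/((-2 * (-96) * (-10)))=-17/24960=-0.00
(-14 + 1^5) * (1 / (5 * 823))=-13 / 4115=-0.00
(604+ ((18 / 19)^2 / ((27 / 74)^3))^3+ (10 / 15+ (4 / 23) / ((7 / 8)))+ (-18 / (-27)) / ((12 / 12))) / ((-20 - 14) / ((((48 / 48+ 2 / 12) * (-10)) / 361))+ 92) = 6.04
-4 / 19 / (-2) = 2 / 19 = 0.11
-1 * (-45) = 45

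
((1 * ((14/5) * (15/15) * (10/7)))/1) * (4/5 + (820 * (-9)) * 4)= -590384/5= -118076.80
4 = 4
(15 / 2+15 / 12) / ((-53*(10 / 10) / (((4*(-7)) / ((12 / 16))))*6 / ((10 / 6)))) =2450 / 1431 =1.71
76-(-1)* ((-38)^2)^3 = 3010936460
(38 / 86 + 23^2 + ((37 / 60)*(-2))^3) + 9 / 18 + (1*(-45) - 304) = 179.07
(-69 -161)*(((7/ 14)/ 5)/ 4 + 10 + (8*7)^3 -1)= -161575023/ 4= -40393755.75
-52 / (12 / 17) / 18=-221 / 54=-4.09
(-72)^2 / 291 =1728 / 97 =17.81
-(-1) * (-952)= -952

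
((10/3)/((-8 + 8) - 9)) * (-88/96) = 55/162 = 0.34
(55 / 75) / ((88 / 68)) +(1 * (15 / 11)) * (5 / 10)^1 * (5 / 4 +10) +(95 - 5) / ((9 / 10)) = 142873 / 1320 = 108.24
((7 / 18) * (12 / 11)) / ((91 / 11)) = 2 / 39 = 0.05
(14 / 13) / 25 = 14 / 325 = 0.04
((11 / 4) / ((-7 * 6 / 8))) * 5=-55 / 21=-2.62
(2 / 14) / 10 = 1 / 70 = 0.01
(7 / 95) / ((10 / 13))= 91 / 950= 0.10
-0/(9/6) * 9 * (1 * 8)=0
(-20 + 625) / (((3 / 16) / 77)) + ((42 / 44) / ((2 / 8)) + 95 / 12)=10932463 / 44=248465.07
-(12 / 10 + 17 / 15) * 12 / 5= -28 / 5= -5.60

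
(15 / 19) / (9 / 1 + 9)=0.04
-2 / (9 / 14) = -28 / 9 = -3.11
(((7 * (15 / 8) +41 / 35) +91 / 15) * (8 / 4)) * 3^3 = 30789 / 28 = 1099.61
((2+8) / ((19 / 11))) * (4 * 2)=880 / 19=46.32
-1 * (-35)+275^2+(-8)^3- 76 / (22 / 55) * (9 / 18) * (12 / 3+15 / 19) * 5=72873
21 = 21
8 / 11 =0.73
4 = 4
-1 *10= -10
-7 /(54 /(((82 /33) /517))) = -287 /460647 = -0.00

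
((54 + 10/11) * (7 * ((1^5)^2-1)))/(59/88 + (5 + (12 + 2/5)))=0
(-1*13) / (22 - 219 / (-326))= -4238 / 7391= -0.57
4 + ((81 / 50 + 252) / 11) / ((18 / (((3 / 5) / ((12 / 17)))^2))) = 2167201 / 440000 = 4.93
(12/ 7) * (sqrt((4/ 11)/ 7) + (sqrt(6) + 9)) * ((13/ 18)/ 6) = 26 * sqrt(77)/ 4851 + 13 * sqrt(6)/ 63 + 13/ 7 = 2.41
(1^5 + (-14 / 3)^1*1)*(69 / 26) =-9.73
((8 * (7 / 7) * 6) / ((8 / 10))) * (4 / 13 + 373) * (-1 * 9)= -2620620 / 13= -201586.15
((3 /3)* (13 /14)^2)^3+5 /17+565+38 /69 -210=3148535350573 /8832145728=356.49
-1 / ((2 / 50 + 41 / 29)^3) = -381078125 / 1170905464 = -0.33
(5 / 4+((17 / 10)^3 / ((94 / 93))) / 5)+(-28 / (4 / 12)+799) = 717.22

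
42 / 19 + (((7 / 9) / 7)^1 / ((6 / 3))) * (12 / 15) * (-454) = -15362 / 855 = -17.97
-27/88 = -0.31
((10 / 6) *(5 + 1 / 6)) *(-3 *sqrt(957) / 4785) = -31 *sqrt(957) / 5742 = -0.17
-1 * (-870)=870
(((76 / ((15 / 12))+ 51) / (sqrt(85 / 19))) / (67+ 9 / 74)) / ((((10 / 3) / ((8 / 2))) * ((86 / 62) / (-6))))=-1073592 * sqrt(1615) / 10554875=-4.09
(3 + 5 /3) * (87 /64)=203 /32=6.34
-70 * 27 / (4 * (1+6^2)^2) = -0.35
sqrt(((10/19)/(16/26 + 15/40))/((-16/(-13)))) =13 * sqrt(9785)/1957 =0.66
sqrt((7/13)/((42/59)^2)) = 1.03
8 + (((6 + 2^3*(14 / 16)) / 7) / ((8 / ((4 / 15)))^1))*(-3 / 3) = 1667 / 210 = 7.94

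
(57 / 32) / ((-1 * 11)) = -57 / 352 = -0.16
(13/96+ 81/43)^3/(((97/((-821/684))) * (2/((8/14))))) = -475400867202875/16334842304987136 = -0.03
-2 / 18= -1 / 9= -0.11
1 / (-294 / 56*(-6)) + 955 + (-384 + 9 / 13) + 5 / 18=572.00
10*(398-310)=880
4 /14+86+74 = 1122 /7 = 160.29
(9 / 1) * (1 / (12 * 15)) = 0.05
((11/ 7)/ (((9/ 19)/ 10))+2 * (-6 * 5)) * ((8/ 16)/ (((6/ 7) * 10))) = -169/ 108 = -1.56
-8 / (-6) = 4 / 3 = 1.33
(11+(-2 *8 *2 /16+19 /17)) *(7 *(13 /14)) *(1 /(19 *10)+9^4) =696844369 /1615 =431482.58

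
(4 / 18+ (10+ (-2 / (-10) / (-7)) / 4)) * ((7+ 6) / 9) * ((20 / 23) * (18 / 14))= 167323 / 10143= 16.50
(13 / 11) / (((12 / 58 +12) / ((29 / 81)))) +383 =120814495 / 315414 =383.03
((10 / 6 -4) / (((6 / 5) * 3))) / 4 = -35 / 216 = -0.16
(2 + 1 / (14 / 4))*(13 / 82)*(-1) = -104 / 287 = -0.36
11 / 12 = 0.92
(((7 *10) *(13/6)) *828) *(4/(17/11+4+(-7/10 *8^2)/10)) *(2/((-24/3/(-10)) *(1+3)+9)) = 77288.65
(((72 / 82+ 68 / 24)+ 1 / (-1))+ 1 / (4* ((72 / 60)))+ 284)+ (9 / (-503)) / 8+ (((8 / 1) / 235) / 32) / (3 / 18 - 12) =296180305984 / 1032284265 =286.92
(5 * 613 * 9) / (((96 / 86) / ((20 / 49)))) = 1976925 / 196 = 10086.35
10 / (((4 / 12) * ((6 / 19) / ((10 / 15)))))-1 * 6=57.33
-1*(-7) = 7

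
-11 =-11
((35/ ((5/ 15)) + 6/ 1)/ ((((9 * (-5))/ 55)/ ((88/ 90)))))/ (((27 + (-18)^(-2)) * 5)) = -214896/ 218725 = -0.98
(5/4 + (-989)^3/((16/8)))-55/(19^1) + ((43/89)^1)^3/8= -483680836.13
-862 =-862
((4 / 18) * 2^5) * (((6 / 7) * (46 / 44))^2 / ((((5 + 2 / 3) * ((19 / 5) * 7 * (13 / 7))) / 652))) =331111680 / 24895871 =13.30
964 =964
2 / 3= 0.67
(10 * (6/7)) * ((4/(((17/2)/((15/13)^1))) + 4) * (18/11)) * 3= 191.16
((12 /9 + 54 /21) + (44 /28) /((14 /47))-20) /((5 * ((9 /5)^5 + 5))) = -0.09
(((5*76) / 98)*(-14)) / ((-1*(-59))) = -0.92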